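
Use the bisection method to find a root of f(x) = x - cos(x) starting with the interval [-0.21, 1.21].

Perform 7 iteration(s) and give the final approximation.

f(x) = x - cos(x)
Initial interval: [-0.21, 1.21]

Iteration 1:
  c_1 = (-0.210000 + 1.210000)/2 = 0.500000
  f(c_1) = f(0.500000) = -0.377583
  f(a) × f(c) ≥ 0, new interval: [0.500000, 1.210000]
Iteration 2:
  c_2 = (0.500000 + 1.210000)/2 = 0.855000
  f(c_2) = f(0.855000) = 0.198781
  f(a) × f(c) < 0, new interval: [0.500000, 0.855000]
Iteration 3:
  c_3 = (0.500000 + 0.855000)/2 = 0.677500
  f(c_3) = f(0.677500) = -0.101642
  f(a) × f(c) ≥ 0, new interval: [0.677500, 0.855000]
Iteration 4:
  c_4 = (0.677500 + 0.855000)/2 = 0.766250
  f(c_4) = f(0.766250) = 0.045734
  f(a) × f(c) < 0, new interval: [0.677500, 0.766250]
Iteration 5:
  c_5 = (0.677500 + 0.766250)/2 = 0.721875
  f(c_5) = f(0.721875) = -0.028693
  f(a) × f(c) ≥ 0, new interval: [0.721875, 0.766250]
Iteration 6:
  c_6 = (0.721875 + 0.766250)/2 = 0.744063
  f(c_6) = f(0.744063) = 0.008339
  f(a) × f(c) < 0, new interval: [0.721875, 0.744063]
Iteration 7:
  c_7 = (0.721875 + 0.744063)/2 = 0.732969
  f(c_7) = f(0.732969) = -0.010223
  f(a) × f(c) ≥ 0, new interval: [0.732969, 0.744063]

After 7 iteration(s), the approximation is c_7 = 0.732969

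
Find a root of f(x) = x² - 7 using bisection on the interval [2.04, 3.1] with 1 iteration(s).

f(x) = x² - 7
Initial interval: [2.04, 3.1]

Iteration 1:
  c_1 = (2.040000 + 3.100000)/2 = 2.570000
  f(c_1) = f(2.570000) = -0.395100
  f(a) × f(c) ≥ 0, new interval: [2.570000, 3.100000]

After 1 iteration(s), the approximation is c_1 = 2.570000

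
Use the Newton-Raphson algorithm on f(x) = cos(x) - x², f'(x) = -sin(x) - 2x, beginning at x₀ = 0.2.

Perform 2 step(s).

f(x) = cos(x) - x²
f'(x) = -sin(x) - 2x
x₀ = 0.2

Newton-Raphson formula: x_{n+1} = x_n - f(x_n)/f'(x_n)

Iteration 1:
  f(0.200000) = 0.940067
  f'(0.200000) = -0.598669
  x_1 = 0.200000 - 0.940067/(-0.598669) = 1.770260
Iteration 2:
  f(1.770260) = -3.331965
  f'(1.770260) = -4.520693
  x_2 = 1.770260 - (-3.331965)/(-4.520693) = 1.033213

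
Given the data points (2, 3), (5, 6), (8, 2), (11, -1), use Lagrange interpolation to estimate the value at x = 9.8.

Lagrange interpolation formula:
P(x) = Σ yᵢ × Lᵢ(x)
where Lᵢ(x) = Π_{j≠i} (x - xⱼ)/(xᵢ - xⱼ)

L_0(9.8) = (9.8 - 5)/(2 - 5) × (9.8 - 8)/(2 - 8) × (9.8 - 11)/(2 - 11) = 0.064000
L_1(9.8) = (9.8 - 2)/(5 - 2) × (9.8 - 8)/(5 - 8) × (9.8 - 11)/(5 - 11) = -0.312000
L_2(9.8) = (9.8 - 2)/(8 - 2) × (9.8 - 5)/(8 - 5) × (9.8 - 11)/(8 - 11) = 0.832000
L_3(9.8) = (9.8 - 2)/(11 - 2) × (9.8 - 5)/(11 - 5) × (9.8 - 8)/(11 - 8) = 0.416000

P(9.8) = 3×L_0(9.8) + 6×L_1(9.8) + 2×L_2(9.8) + (-1)×L_3(9.8)
P(9.8) = -0.432000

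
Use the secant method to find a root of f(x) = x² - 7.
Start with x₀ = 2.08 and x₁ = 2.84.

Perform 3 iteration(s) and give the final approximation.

f(x) = x² - 7
x₀ = 2.08, x₁ = 2.84

Secant formula: x_{n+1} = x_n - f(x_n)(x_n - x_{n-1})/(f(x_n) - f(x_{n-1}))

Iteration 1:
  f(2.080000) = -2.673600
  f(2.840000) = 1.065600
  x_2 = 2.840000 - 1.065600×(2.840000 - 2.080000)/(1.065600 - (-2.673600))
       = 2.623415
Iteration 2:
  f(2.840000) = 1.065600
  f(2.623415) = -0.117696
  x_3 = 2.623415 - (-0.117696)×(2.623415 - 2.840000)/(-0.117696 - 1.065600)
       = 2.644957
Iteration 3:
  f(2.623415) = -0.117696
  f(2.644957) = -0.004202
  x_4 = 2.644957 - (-0.004202)×(2.644957 - 2.623415)/(-0.004202 - (-0.117696))
       = 2.645755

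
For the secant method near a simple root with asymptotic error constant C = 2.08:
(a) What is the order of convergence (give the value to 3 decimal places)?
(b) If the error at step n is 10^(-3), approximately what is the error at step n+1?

(a) Secant method has superlinear convergence with order φ = (1+√5)/2 ≈ 1.618.
    This means |e_{n+1}| ≈ C|e_n|^1.618.

(b) With |e_n| = 10^(-3) and C = 2.08:
    |e_{n+1}| ≈ 2.08 × (10^(-3))^1.618 = 2.08 × 10^(-4.85)

(a) ≈ 1.618 (golden ratio); (b) |e_{n+1}| ≈ 2.910e-05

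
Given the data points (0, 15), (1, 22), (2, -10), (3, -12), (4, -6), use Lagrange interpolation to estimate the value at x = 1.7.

Lagrange interpolation formula:
P(x) = Σ yᵢ × Lᵢ(x)
where Lᵢ(x) = Π_{j≠i} (x - xⱼ)/(xᵢ - xⱼ)

L_0(1.7) = (1.7 - 1)/(0 - 1) × (1.7 - 2)/(0 - 2) × (1.7 - 3)/(0 - 3) × (1.7 - 4)/(0 - 4) = -0.026163
L_1(1.7) = (1.7 - 0)/(1 - 0) × (1.7 - 2)/(1 - 2) × (1.7 - 3)/(1 - 3) × (1.7 - 4)/(1 - 4) = 0.254150
L_2(1.7) = (1.7 - 0)/(2 - 0) × (1.7 - 1)/(2 - 1) × (1.7 - 3)/(2 - 3) × (1.7 - 4)/(2 - 4) = 0.889525
L_3(1.7) = (1.7 - 0)/(3 - 0) × (1.7 - 1)/(3 - 1) × (1.7 - 2)/(3 - 2) × (1.7 - 4)/(3 - 4) = -0.136850
L_4(1.7) = (1.7 - 0)/(4 - 0) × (1.7 - 1)/(4 - 1) × (1.7 - 2)/(4 - 2) × (1.7 - 3)/(4 - 3) = 0.019338

P(1.7) = 15×L_0(1.7) + 22×L_1(1.7) + (-10)×L_2(1.7) + (-12)×L_3(1.7) + (-6)×L_4(1.7)
P(1.7) = -2.170212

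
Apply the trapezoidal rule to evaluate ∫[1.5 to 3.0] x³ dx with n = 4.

f(x) = x³
a = 1.5, b = 3.0, n = 4
h = (b - a)/n = 0.375000

Trapezoidal rule: (h/2)[f(x₀) + 2f(x₁) + 2f(x₂) + ... + f(xₙ)]

x_0 = 1.5000, f(x_0) = 3.375000, coefficient = 1
x_1 = 1.8750, f(x_1) = 6.591797, coefficient = 2
x_2 = 2.2500, f(x_2) = 11.390625, coefficient = 2
x_3 = 2.6250, f(x_3) = 18.087891, coefficient = 2
x_4 = 3.0000, f(x_4) = 27.000000, coefficient = 1

I ≈ (0.375000/2) × 102.515625 = 19.221680
Exact value: 18.984375
Error: 0.237305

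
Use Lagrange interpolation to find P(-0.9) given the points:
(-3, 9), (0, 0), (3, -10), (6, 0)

Lagrange interpolation formula:
P(x) = Σ yᵢ × Lᵢ(x)
where Lᵢ(x) = Π_{j≠i} (x - xⱼ)/(xᵢ - xⱼ)

L_0(-0.9) = (-0.9 - 0)/(-3 - 0) × (-0.9 - 3)/(-3 - 3) × (-0.9 - 6)/(-3 - 6) = 0.149500
L_1(-0.9) = (-0.9 - (-3))/(0 - (-3)) × (-0.9 - 3)/(0 - 3) × (-0.9 - 6)/(0 - 6) = 1.046500
L_2(-0.9) = (-0.9 - (-3))/(3 - (-3)) × (-0.9 - 0)/(3 - 0) × (-0.9 - 6)/(3 - 6) = -0.241500
L_3(-0.9) = (-0.9 - (-3))/(6 - (-3)) × (-0.9 - 0)/(6 - 0) × (-0.9 - 3)/(6 - 3) = 0.045500

P(-0.9) = 9×L_0(-0.9) + 0×L_1(-0.9) + (-10)×L_2(-0.9) + 0×L_3(-0.9)
P(-0.9) = 3.760500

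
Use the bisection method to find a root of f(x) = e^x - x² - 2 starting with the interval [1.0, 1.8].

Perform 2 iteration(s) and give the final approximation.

f(x) = e^x - x² - 2
Initial interval: [1.0, 1.8]

Iteration 1:
  c_1 = (1.000000 + 1.800000)/2 = 1.400000
  f(c_1) = f(1.400000) = 0.095200
  f(a) × f(c) < 0, new interval: [1.000000, 1.400000]
Iteration 2:
  c_2 = (1.000000 + 1.400000)/2 = 1.200000
  f(c_2) = f(1.200000) = -0.119883
  f(a) × f(c) ≥ 0, new interval: [1.200000, 1.400000]

After 2 iteration(s), the approximation is c_2 = 1.200000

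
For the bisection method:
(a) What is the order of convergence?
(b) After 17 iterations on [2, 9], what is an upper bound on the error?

(a) Bisection has linear (order 1) convergence; the error is halved each step.

(b) Error bound = (b-a)/2^n = (9 - 2)/2^{17}
    = 7/2^{17}

(a) 1 (linear); (b) error ≤ 5.34e-05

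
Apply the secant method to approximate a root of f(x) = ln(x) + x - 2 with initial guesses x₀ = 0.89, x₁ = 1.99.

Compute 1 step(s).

f(x) = ln(x) + x - 2
x₀ = 0.89, x₁ = 1.99

Secant formula: x_{n+1} = x_n - f(x_n)(x_n - x_{n-1})/(f(x_n) - f(x_{n-1}))

Iteration 1:
  f(0.890000) = -1.226534
  f(1.990000) = 0.678135
  x_2 = 1.990000 - 0.678135×(1.990000 - 0.890000)/(0.678135 - (-1.226534))
       = 1.598358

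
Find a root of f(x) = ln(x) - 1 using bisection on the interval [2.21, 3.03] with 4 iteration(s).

f(x) = ln(x) - 1
Initial interval: [2.21, 3.03]

Iteration 1:
  c_1 = (2.210000 + 3.030000)/2 = 2.620000
  f(c_1) = f(2.620000) = -0.036826
  f(a) × f(c) ≥ 0, new interval: [2.620000, 3.030000]
Iteration 2:
  c_2 = (2.620000 + 3.030000)/2 = 2.825000
  f(c_2) = f(2.825000) = 0.038508
  f(a) × f(c) < 0, new interval: [2.620000, 2.825000]
Iteration 3:
  c_3 = (2.620000 + 2.825000)/2 = 2.722500
  f(c_3) = f(2.722500) = 0.001551
  f(a) × f(c) < 0, new interval: [2.620000, 2.722500]
Iteration 4:
  c_4 = (2.620000 + 2.722500)/2 = 2.671250
  f(c_4) = f(2.671250) = -0.017453
  f(a) × f(c) ≥ 0, new interval: [2.671250, 2.722500]

After 4 iteration(s), the approximation is c_4 = 2.671250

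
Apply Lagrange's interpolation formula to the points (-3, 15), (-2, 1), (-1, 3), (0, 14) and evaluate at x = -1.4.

Lagrange interpolation formula:
P(x) = Σ yᵢ × Lᵢ(x)
where Lᵢ(x) = Π_{j≠i} (x - xⱼ)/(xᵢ - xⱼ)

L_0(-1.4) = (-1.4 - (-2))/(-3 - (-2)) × (-1.4 - (-1))/(-3 - (-1)) × (-1.4 - 0)/(-3 - 0) = -0.056000
L_1(-1.4) = (-1.4 - (-3))/(-2 - (-3)) × (-1.4 - (-1))/(-2 - (-1)) × (-1.4 - 0)/(-2 - 0) = 0.448000
L_2(-1.4) = (-1.4 - (-3))/(-1 - (-3)) × (-1.4 - (-2))/(-1 - (-2)) × (-1.4 - 0)/(-1 - 0) = 0.672000
L_3(-1.4) = (-1.4 - (-3))/(0 - (-3)) × (-1.4 - (-2))/(0 - (-2)) × (-1.4 - (-1))/(0 - (-1)) = -0.064000

P(-1.4) = 15×L_0(-1.4) + 1×L_1(-1.4) + 3×L_2(-1.4) + 14×L_3(-1.4)
P(-1.4) = 0.728000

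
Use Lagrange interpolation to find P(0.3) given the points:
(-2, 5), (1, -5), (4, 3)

Lagrange interpolation formula:
P(x) = Σ yᵢ × Lᵢ(x)
where Lᵢ(x) = Π_{j≠i} (x - xⱼ)/(xᵢ - xⱼ)

L_0(0.3) = (0.3 - 1)/(-2 - 1) × (0.3 - 4)/(-2 - 4) = 0.143889
L_1(0.3) = (0.3 - (-2))/(1 - (-2)) × (0.3 - 4)/(1 - 4) = 0.945556
L_2(0.3) = (0.3 - (-2))/(4 - (-2)) × (0.3 - 1)/(4 - 1) = -0.089444

P(0.3) = 5×L_0(0.3) + (-5)×L_1(0.3) + 3×L_2(0.3)
P(0.3) = -4.276667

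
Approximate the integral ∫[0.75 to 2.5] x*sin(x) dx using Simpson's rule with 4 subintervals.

f(x) = x*sin(x)
a = 0.75, b = 2.5, n = 4
h = (b - a)/n = 0.437500

Simpson's rule: (h/3)[f(x₀) + 4f(x₁) + 2f(x₂) + ... + f(xₙ)]

x_0 = 0.7500, f(x_0) = 0.511229, coefficient = 1
x_1 = 1.1875, f(x_1) = 1.101331, coefficient = 4
x_2 = 1.6250, f(x_2) = 1.622613, coefficient = 2
x_3 = 2.0625, f(x_3) = 1.818155, coefficient = 4
x_4 = 2.5000, f(x_4) = 1.496180, coefficient = 1

I ≈ (0.437500/3) × 16.930582 = 2.469043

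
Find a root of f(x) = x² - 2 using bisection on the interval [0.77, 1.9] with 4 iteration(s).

f(x) = x² - 2
Initial interval: [0.77, 1.9]

Iteration 1:
  c_1 = (0.770000 + 1.900000)/2 = 1.335000
  f(c_1) = f(1.335000) = -0.217775
  f(a) × f(c) ≥ 0, new interval: [1.335000, 1.900000]
Iteration 2:
  c_2 = (1.335000 + 1.900000)/2 = 1.617500
  f(c_2) = f(1.617500) = 0.616306
  f(a) × f(c) < 0, new interval: [1.335000, 1.617500]
Iteration 3:
  c_3 = (1.335000 + 1.617500)/2 = 1.476250
  f(c_3) = f(1.476250) = 0.179314
  f(a) × f(c) < 0, new interval: [1.335000, 1.476250]
Iteration 4:
  c_4 = (1.335000 + 1.476250)/2 = 1.405625
  f(c_4) = f(1.405625) = -0.024218
  f(a) × f(c) ≥ 0, new interval: [1.405625, 1.476250]

After 4 iteration(s), the approximation is c_4 = 1.405625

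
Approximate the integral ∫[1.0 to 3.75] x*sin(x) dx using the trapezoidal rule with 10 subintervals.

f(x) = x*sin(x)
a = 1.0, b = 3.75, n = 10
h = (b - a)/n = 0.275000

Trapezoidal rule: (h/2)[f(x₀) + 2f(x₁) + 2f(x₂) + ... + f(xₙ)]

x_0 = 1.0000, f(x_0) = 0.841471, coefficient = 1
x_1 = 1.2750, f(x_1) = 1.219627, coefficient = 2
x_2 = 1.5500, f(x_2) = 1.549665, coefficient = 2
x_3 = 1.8250, f(x_3) = 1.766352, coefficient = 2
x_4 = 2.1000, f(x_4) = 1.812740, coefficient = 2
x_5 = 2.3750, f(x_5) = 1.647502, coefficient = 2
x_6 = 2.6500, f(x_6) = 1.250881, coefficient = 2
x_7 = 2.9250, f(x_7) = 0.628592, coefficient = 2
x_8 = 3.2000, f(x_8) = -0.186797, coefficient = 2
x_9 = 3.4750, f(x_9) = -1.137245, coefficient = 2
x_10 = 3.7500, f(x_10) = -2.143355, coefficient = 1

I ≈ (0.275000/2) × 15.800748 = 2.172603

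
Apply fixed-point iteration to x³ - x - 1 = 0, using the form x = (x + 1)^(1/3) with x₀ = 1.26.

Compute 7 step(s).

Equation: x³ - x - 1 = 0
Fixed-point form: x = (x + 1)^(1/3)
x₀ = 1.26

x_1 = g(1.260000) = 1.312309
x_2 = g(1.312309) = 1.322357
x_3 = g(1.322357) = 1.324269
x_4 = g(1.324269) = 1.324633
x_5 = g(1.324633) = 1.324702
x_6 = g(1.324702) = 1.324715
x_7 = g(1.324715) = 1.324717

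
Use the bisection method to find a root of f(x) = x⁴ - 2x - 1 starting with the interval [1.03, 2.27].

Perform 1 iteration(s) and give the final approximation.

f(x) = x⁴ - 2x - 1
Initial interval: [1.03, 2.27]

Iteration 1:
  c_1 = (1.030000 + 2.270000)/2 = 1.650000
  f(c_1) = f(1.650000) = 3.112006
  f(a) × f(c) < 0, new interval: [1.030000, 1.650000]

After 1 iteration(s), the approximation is c_1 = 1.650000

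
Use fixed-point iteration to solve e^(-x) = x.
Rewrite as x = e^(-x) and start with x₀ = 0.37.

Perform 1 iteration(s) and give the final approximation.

Equation: e^(-x) = x
Fixed-point form: x = e^(-x)
x₀ = 0.37

x_1 = g(0.370000) = 0.690734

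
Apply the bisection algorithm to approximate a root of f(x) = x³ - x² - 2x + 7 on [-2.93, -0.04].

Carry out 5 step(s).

f(x) = x³ - x² - 2x + 7
Initial interval: [-2.93, -0.04]

Iteration 1:
  c_1 = (-2.930000 + (-0.040000))/2 = -1.485000
  f(c_1) = f(-1.485000) = 4.490016
  f(a) × f(c) < 0, new interval: [-2.930000, -1.485000]
Iteration 2:
  c_2 = (-2.930000 + (-1.485000))/2 = -2.207500
  f(c_2) = f(-2.207500) = -4.215328
  f(a) × f(c) ≥ 0, new interval: [-2.207500, -1.485000]
Iteration 3:
  c_3 = (-2.207500 + (-1.485000))/2 = -1.846250
  f(c_3) = f(-1.846250) = 0.990661
  f(a) × f(c) < 0, new interval: [-2.207500, -1.846250]
Iteration 4:
  c_4 = (-2.207500 + (-1.846250))/2 = -2.026875
  f(c_4) = f(-2.026875) = -1.381325
  f(a) × f(c) ≥ 0, new interval: [-2.026875, -1.846250]
Iteration 5:
  c_5 = (-2.026875 + (-1.846250))/2 = -1.936562
  f(c_5) = f(-1.936562) = -0.139790
  f(a) × f(c) ≥ 0, new interval: [-1.936562, -1.846250]

After 5 iteration(s), the approximation is c_5 = -1.936562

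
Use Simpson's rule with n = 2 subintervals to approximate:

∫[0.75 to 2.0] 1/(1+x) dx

f(x) = 1/(1+x)
a = 0.75, b = 2.0, n = 2
h = (b - a)/n = 0.625000

Simpson's rule: (h/3)[f(x₀) + 4f(x₁) + 2f(x₂) + ... + f(xₙ)]

x_0 = 0.7500, f(x_0) = 0.571429, coefficient = 1
x_1 = 1.3750, f(x_1) = 0.421053, coefficient = 4
x_2 = 2.0000, f(x_2) = 0.333333, coefficient = 1

I ≈ (0.625000/3) × 2.588972 = 0.539369
Exact value: 0.538997
Error: 0.000373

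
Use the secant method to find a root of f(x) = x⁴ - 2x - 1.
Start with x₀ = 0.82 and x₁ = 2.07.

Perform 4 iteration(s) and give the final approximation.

f(x) = x⁴ - 2x - 1
x₀ = 0.82, x₁ = 2.07

Secant formula: x_{n+1} = x_n - f(x_n)(x_n - x_{n-1})/(f(x_n) - f(x_{n-1}))

Iteration 1:
  f(0.820000) = -2.187878
  f(2.070000) = 13.220368
  x_2 = 2.070000 - 13.220368×(2.070000 - 0.820000)/(13.220368 - (-2.187878))
       = 0.997492
Iteration 2:
  f(2.070000) = 13.220368
  f(0.997492) = -2.004977
  x_3 = 0.997492 - (-2.004977)×(0.997492 - 2.070000)/(-2.004977 - 13.220368)
       = 1.138728
Iteration 3:
  f(0.997492) = -2.004977
  f(1.138728) = -1.596023
  x_4 = 1.138728 - (-1.596023)×(1.138728 - 0.997492)/(-1.596023 - (-2.004977))
       = 1.689925
Iteration 4:
  f(1.138728) = -1.596023
  f(1.689925) = 3.776003
  x_5 = 1.689925 - 3.776003×(1.689925 - 1.138728)/(3.776003 - (-1.596023))
       = 1.302488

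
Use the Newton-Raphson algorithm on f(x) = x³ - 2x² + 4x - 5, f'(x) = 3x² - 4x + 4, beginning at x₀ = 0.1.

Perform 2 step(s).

f(x) = x³ - 2x² + 4x - 5
f'(x) = 3x² - 4x + 4
x₀ = 0.1

Newton-Raphson formula: x_{n+1} = x_n - f(x_n)/f'(x_n)

Iteration 1:
  f(0.100000) = -4.619000
  f'(0.100000) = 3.630000
  x_1 = 0.100000 - (-4.619000)/3.630000 = 1.372452
Iteration 2:
  f(1.372452) = -0.692258
  f'(1.372452) = 4.161065
  x_2 = 1.372452 - (-0.692258)/4.161065 = 1.538817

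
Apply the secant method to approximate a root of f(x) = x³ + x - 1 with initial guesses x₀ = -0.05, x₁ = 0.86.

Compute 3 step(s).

f(x) = x³ + x - 1
x₀ = -0.05, x₁ = 0.86

Secant formula: x_{n+1} = x_n - f(x_n)(x_n - x_{n-1})/(f(x_n) - f(x_{n-1}))

Iteration 1:
  f(-0.050000) = -1.050125
  f(0.860000) = 0.496056
  x_2 = 0.860000 - 0.496056×(0.860000 - (-0.050000))/(0.496056 - (-1.050125))
       = 0.568048
Iteration 2:
  f(0.860000) = 0.496056
  f(0.568048) = -0.248656
  x_3 = 0.568048 - (-0.248656)×(0.568048 - 0.860000)/(-0.248656 - 0.496056)
       = 0.665529
Iteration 3:
  f(0.568048) = -0.248656
  f(0.665529) = -0.039689
  x_4 = 0.665529 - (-0.039689)×(0.665529 - 0.568048)/(-0.039689 - (-0.248656))
       = 0.684044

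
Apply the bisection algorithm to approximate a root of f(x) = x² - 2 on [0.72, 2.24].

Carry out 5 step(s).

f(x) = x² - 2
Initial interval: [0.72, 2.24]

Iteration 1:
  c_1 = (0.720000 + 2.240000)/2 = 1.480000
  f(c_1) = f(1.480000) = 0.190400
  f(a) × f(c) < 0, new interval: [0.720000, 1.480000]
Iteration 2:
  c_2 = (0.720000 + 1.480000)/2 = 1.100000
  f(c_2) = f(1.100000) = -0.790000
  f(a) × f(c) ≥ 0, new interval: [1.100000, 1.480000]
Iteration 3:
  c_3 = (1.100000 + 1.480000)/2 = 1.290000
  f(c_3) = f(1.290000) = -0.335900
  f(a) × f(c) ≥ 0, new interval: [1.290000, 1.480000]
Iteration 4:
  c_4 = (1.290000 + 1.480000)/2 = 1.385000
  f(c_4) = f(1.385000) = -0.081775
  f(a) × f(c) ≥ 0, new interval: [1.385000, 1.480000]
Iteration 5:
  c_5 = (1.385000 + 1.480000)/2 = 1.432500
  f(c_5) = f(1.432500) = 0.052056
  f(a) × f(c) < 0, new interval: [1.385000, 1.432500]

After 5 iteration(s), the approximation is c_5 = 1.432500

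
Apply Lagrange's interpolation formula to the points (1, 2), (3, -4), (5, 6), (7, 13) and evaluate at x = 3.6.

Lagrange interpolation formula:
P(x) = Σ yᵢ × Lᵢ(x)
where Lᵢ(x) = Π_{j≠i} (x - xⱼ)/(xᵢ - xⱼ)

L_0(3.6) = (3.6 - 3)/(1 - 3) × (3.6 - 5)/(1 - 5) × (3.6 - 7)/(1 - 7) = -0.059500
L_1(3.6) = (3.6 - 1)/(3 - 1) × (3.6 - 5)/(3 - 5) × (3.6 - 7)/(3 - 7) = 0.773500
L_2(3.6) = (3.6 - 1)/(5 - 1) × (3.6 - 3)/(5 - 3) × (3.6 - 7)/(5 - 7) = 0.331500
L_3(3.6) = (3.6 - 1)/(7 - 1) × (3.6 - 3)/(7 - 3) × (3.6 - 5)/(7 - 5) = -0.045500

P(3.6) = 2×L_0(3.6) + (-4)×L_1(3.6) + 6×L_2(3.6) + 13×L_3(3.6)
P(3.6) = -1.815500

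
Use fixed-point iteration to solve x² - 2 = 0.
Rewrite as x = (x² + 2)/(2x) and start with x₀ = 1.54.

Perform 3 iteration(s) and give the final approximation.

Equation: x² - 2 = 0
Fixed-point form: x = (x² + 2)/(2x)
x₀ = 1.54

x_1 = g(1.540000) = 1.419351
x_2 = g(1.419351) = 1.414223
x_3 = g(1.414223) = 1.414214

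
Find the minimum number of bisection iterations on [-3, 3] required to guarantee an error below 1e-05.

We need (b-a)/2^n ≤ 1e-05
(3 - (-3))/2^n ≤ 1e-05
6/2^n ≤ 1e-05
2^n ≥ 600000
n ≥ log₂(600000) = 19.19
n ≥ 20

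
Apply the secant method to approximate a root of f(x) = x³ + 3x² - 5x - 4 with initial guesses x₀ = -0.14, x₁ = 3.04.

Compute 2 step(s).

f(x) = x³ + 3x² - 5x - 4
x₀ = -0.14, x₁ = 3.04

Secant formula: x_{n+1} = x_n - f(x_n)(x_n - x_{n-1})/(f(x_n) - f(x_{n-1}))

Iteration 1:
  f(-0.140000) = -3.243944
  f(3.040000) = 36.619264
  x_2 = 3.040000 - 36.619264×(3.040000 - (-0.140000))/(36.619264 - (-3.243944))
       = 0.118779
Iteration 2:
  f(3.040000) = 36.619264
  f(0.118779) = -4.549892
  x_3 = 0.118779 - (-4.549892)×(0.118779 - 3.040000)/(-4.549892 - 36.619264)
       = 0.441623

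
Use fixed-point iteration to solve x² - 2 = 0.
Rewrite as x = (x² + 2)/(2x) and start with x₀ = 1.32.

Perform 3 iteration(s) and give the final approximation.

Equation: x² - 2 = 0
Fixed-point form: x = (x² + 2)/(2x)
x₀ = 1.32

x_1 = g(1.320000) = 1.417576
x_2 = g(1.417576) = 1.414218
x_3 = g(1.414218) = 1.414214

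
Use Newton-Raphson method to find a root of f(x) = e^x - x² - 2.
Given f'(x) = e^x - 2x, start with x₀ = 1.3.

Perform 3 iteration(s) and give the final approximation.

f(x) = e^x - x² - 2
f'(x) = e^x - 2x
x₀ = 1.3

Newton-Raphson formula: x_{n+1} = x_n - f(x_n)/f'(x_n)

Iteration 1:
  f(1.300000) = -0.020703
  f'(1.300000) = 1.069297
  x_1 = 1.300000 - (-0.020703)/1.069297 = 1.319362
Iteration 2:
  f(1.319362) = 0.000317
  f'(1.319362) = 1.102309
  x_2 = 1.319362 - 0.000317/1.102309 = 1.319074
Iteration 3:
  f(1.319074) = 0.000000
  f'(1.319074) = 1.101808
  x_3 = 1.319074 - 0.000000/1.101808 = 1.319074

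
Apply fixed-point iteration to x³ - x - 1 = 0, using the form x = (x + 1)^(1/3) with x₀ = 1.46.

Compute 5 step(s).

Equation: x³ - x - 1 = 0
Fixed-point form: x = (x + 1)^(1/3)
x₀ = 1.46

x_1 = g(1.460000) = 1.349931
x_2 = g(1.349931) = 1.329490
x_3 = g(1.329490) = 1.325624
x_4 = g(1.325624) = 1.324890
x_5 = g(1.324890) = 1.324751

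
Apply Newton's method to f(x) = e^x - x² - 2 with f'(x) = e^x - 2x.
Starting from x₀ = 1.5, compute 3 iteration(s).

f(x) = e^x - x² - 2
f'(x) = e^x - 2x
x₀ = 1.5

Newton-Raphson formula: x_{n+1} = x_n - f(x_n)/f'(x_n)

Iteration 1:
  f(1.500000) = 0.231689
  f'(1.500000) = 1.481689
  x_1 = 1.500000 - 0.231689/1.481689 = 1.343632
Iteration 2:
  f(1.343632) = 0.027592
  f'(1.343632) = 1.145675
  x_2 = 1.343632 - 0.027592/1.145675 = 1.319548
Iteration 3:
  f(1.319548) = 0.000523
  f'(1.319548) = 1.102634
  x_3 = 1.319548 - 0.000523/1.102634 = 1.319074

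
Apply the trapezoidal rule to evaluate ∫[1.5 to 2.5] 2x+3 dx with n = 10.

f(x) = 2x+3
a = 1.5, b = 2.5, n = 10
h = (b - a)/n = 0.100000

Trapezoidal rule: (h/2)[f(x₀) + 2f(x₁) + 2f(x₂) + ... + f(xₙ)]

x_0 = 1.5000, f(x_0) = 6.000000, coefficient = 1
x_1 = 1.6000, f(x_1) = 6.200000, coefficient = 2
x_2 = 1.7000, f(x_2) = 6.400000, coefficient = 2
x_3 = 1.8000, f(x_3) = 6.600000, coefficient = 2
x_4 = 1.9000, f(x_4) = 6.800000, coefficient = 2
x_5 = 2.0000, f(x_5) = 7.000000, coefficient = 2
x_6 = 2.1000, f(x_6) = 7.200000, coefficient = 2
x_7 = 2.2000, f(x_7) = 7.400000, coefficient = 2
x_8 = 2.3000, f(x_8) = 7.600000, coefficient = 2
x_9 = 2.4000, f(x_9) = 7.800000, coefficient = 2
x_10 = 2.5000, f(x_10) = 8.000000, coefficient = 1

I ≈ (0.100000/2) × 140.000000 = 7.000000
Exact value: 7.000000
Error: 0.000000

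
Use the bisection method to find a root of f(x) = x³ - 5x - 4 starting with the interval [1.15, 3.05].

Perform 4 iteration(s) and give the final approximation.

f(x) = x³ - 5x - 4
Initial interval: [1.15, 3.05]

Iteration 1:
  c_1 = (1.150000 + 3.050000)/2 = 2.100000
  f(c_1) = f(2.100000) = -5.239000
  f(a) × f(c) ≥ 0, new interval: [2.100000, 3.050000]
Iteration 2:
  c_2 = (2.100000 + 3.050000)/2 = 2.575000
  f(c_2) = f(2.575000) = 0.198859
  f(a) × f(c) < 0, new interval: [2.100000, 2.575000]
Iteration 3:
  c_3 = (2.100000 + 2.575000)/2 = 2.337500
  f(c_3) = f(2.337500) = -2.915619
  f(a) × f(c) ≥ 0, new interval: [2.337500, 2.575000]
Iteration 4:
  c_4 = (2.337500 + 2.575000)/2 = 2.456250
  f(c_4) = f(2.456250) = -1.462291
  f(a) × f(c) ≥ 0, new interval: [2.456250, 2.575000]

After 4 iteration(s), the approximation is c_4 = 2.456250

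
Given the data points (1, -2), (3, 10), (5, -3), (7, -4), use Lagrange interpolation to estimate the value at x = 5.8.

Lagrange interpolation formula:
P(x) = Σ yᵢ × Lᵢ(x)
where Lᵢ(x) = Π_{j≠i} (x - xⱼ)/(xᵢ - xⱼ)

L_0(5.8) = (5.8 - 3)/(1 - 3) × (5.8 - 5)/(1 - 5) × (5.8 - 7)/(1 - 7) = 0.056000
L_1(5.8) = (5.8 - 1)/(3 - 1) × (5.8 - 5)/(3 - 5) × (5.8 - 7)/(3 - 7) = -0.288000
L_2(5.8) = (5.8 - 1)/(5 - 1) × (5.8 - 3)/(5 - 3) × (5.8 - 7)/(5 - 7) = 1.008000
L_3(5.8) = (5.8 - 1)/(7 - 1) × (5.8 - 3)/(7 - 3) × (5.8 - 5)/(7 - 5) = 0.224000

P(5.8) = (-2)×L_0(5.8) + 10×L_1(5.8) + (-3)×L_2(5.8) + (-4)×L_3(5.8)
P(5.8) = -6.912000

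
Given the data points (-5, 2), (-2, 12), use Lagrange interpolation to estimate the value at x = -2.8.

Lagrange interpolation formula:
P(x) = Σ yᵢ × Lᵢ(x)
where Lᵢ(x) = Π_{j≠i} (x - xⱼ)/(xᵢ - xⱼ)

L_0(-2.8) = (-2.8 - (-2))/(-5 - (-2)) = 0.266667
L_1(-2.8) = (-2.8 - (-5))/(-2 - (-5)) = 0.733333

P(-2.8) = 2×L_0(-2.8) + 12×L_1(-2.8)
P(-2.8) = 9.333333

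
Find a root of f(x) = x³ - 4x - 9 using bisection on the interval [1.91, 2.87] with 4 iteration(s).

f(x) = x³ - 4x - 9
Initial interval: [1.91, 2.87]

Iteration 1:
  c_1 = (1.910000 + 2.870000)/2 = 2.390000
  f(c_1) = f(2.390000) = -4.908081
  f(a) × f(c) ≥ 0, new interval: [2.390000, 2.870000]
Iteration 2:
  c_2 = (2.390000 + 2.870000)/2 = 2.630000
  f(c_2) = f(2.630000) = -1.328553
  f(a) × f(c) ≥ 0, new interval: [2.630000, 2.870000]
Iteration 3:
  c_3 = (2.630000 + 2.870000)/2 = 2.750000
  f(c_3) = f(2.750000) = 0.796875
  f(a) × f(c) < 0, new interval: [2.630000, 2.750000]
Iteration 4:
  c_4 = (2.630000 + 2.750000)/2 = 2.690000
  f(c_4) = f(2.690000) = -0.294891
  f(a) × f(c) ≥ 0, new interval: [2.690000, 2.750000]

After 4 iteration(s), the approximation is c_4 = 2.690000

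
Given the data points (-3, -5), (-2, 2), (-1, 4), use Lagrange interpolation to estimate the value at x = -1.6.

Lagrange interpolation formula:
P(x) = Σ yᵢ × Lᵢ(x)
where Lᵢ(x) = Π_{j≠i} (x - xⱼ)/(xᵢ - xⱼ)

L_0(-1.6) = (-1.6 - (-2))/(-3 - (-2)) × (-1.6 - (-1))/(-3 - (-1)) = -0.120000
L_1(-1.6) = (-1.6 - (-3))/(-2 - (-3)) × (-1.6 - (-1))/(-2 - (-1)) = 0.840000
L_2(-1.6) = (-1.6 - (-3))/(-1 - (-3)) × (-1.6 - (-2))/(-1 - (-2)) = 0.280000

P(-1.6) = (-5)×L_0(-1.6) + 2×L_1(-1.6) + 4×L_2(-1.6)
P(-1.6) = 3.400000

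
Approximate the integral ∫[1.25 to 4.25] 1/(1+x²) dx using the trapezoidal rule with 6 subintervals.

f(x) = 1/(1+x²)
a = 1.25, b = 4.25, n = 6
h = (b - a)/n = 0.500000

Trapezoidal rule: (h/2)[f(x₀) + 2f(x₁) + 2f(x₂) + ... + f(xₙ)]

x_0 = 1.2500, f(x_0) = 0.390244, coefficient = 1
x_1 = 1.7500, f(x_1) = 0.246154, coefficient = 2
x_2 = 2.2500, f(x_2) = 0.164948, coefficient = 2
x_3 = 2.7500, f(x_3) = 0.116788, coefficient = 2
x_4 = 3.2500, f(x_4) = 0.086486, coefficient = 2
x_5 = 3.7500, f(x_5) = 0.066390, coefficient = 2
x_6 = 4.2500, f(x_6) = 0.052459, coefficient = 1

I ≈ (0.500000/2) × 1.804237 = 0.451059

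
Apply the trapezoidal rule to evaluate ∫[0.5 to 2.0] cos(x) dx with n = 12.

f(x) = cos(x)
a = 0.5, b = 2.0, n = 12
h = (b - a)/n = 0.125000

Trapezoidal rule: (h/2)[f(x₀) + 2f(x₁) + 2f(x₂) + ... + f(xₙ)]

x_0 = 0.5000, f(x_0) = 0.877583, coefficient = 1
x_1 = 0.6250, f(x_1) = 0.810963, coefficient = 2
x_2 = 0.7500, f(x_2) = 0.731689, coefficient = 2
x_3 = 0.8750, f(x_3) = 0.640997, coefficient = 2
x_4 = 1.0000, f(x_4) = 0.540302, coefficient = 2
x_5 = 1.1250, f(x_5) = 0.431177, coefficient = 2
x_6 = 1.2500, f(x_6) = 0.315322, coefficient = 2
x_7 = 1.3750, f(x_7) = 0.194548, coefficient = 2
x_8 = 1.5000, f(x_8) = 0.070737, coefficient = 2
x_9 = 1.6250, f(x_9) = -0.054177, coefficient = 2
x_10 = 1.7500, f(x_10) = -0.178246, coefficient = 2
x_11 = 1.8750, f(x_11) = -0.299534, coefficient = 2
x_12 = 2.0000, f(x_12) = -0.416147, coefficient = 1

I ≈ (0.125000/2) × 6.868992 = 0.429312
Exact value: 0.429872
Error: 0.000560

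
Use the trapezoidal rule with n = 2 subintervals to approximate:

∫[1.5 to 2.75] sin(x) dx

f(x) = sin(x)
a = 1.5, b = 2.75, n = 2
h = (b - a)/n = 0.625000

Trapezoidal rule: (h/2)[f(x₀) + 2f(x₁) + 2f(x₂) + ... + f(xₙ)]

x_0 = 1.5000, f(x_0) = 0.997495, coefficient = 1
x_1 = 2.1250, f(x_1) = 0.850320, coefficient = 2
x_2 = 2.7500, f(x_2) = 0.381661, coefficient = 1

I ≈ (0.625000/2) × 3.079796 = 0.962436
Exact value: 0.995040
Error: 0.032603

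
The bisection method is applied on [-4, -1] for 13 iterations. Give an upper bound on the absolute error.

Bisection error bound: |error| ≤ (b-a)/2^n
|error| ≤ (-1 - (-4))/2^13 = 3/2^13
|error| ≤ 0.0003662109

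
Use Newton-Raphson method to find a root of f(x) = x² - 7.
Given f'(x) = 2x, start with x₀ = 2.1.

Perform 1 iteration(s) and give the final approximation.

f(x) = x² - 7
f'(x) = 2x
x₀ = 2.1

Newton-Raphson formula: x_{n+1} = x_n - f(x_n)/f'(x_n)

Iteration 1:
  f(2.100000) = -2.590000
  f'(2.100000) = 4.200000
  x_1 = 2.100000 - (-2.590000)/4.200000 = 2.716667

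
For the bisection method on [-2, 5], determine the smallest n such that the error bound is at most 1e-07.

We need (b-a)/2^n ≤ 1e-07
(5 - (-2))/2^n ≤ 1e-07
7/2^n ≤ 1e-07
2^n ≥ 70000000
n ≥ log₂(70000000) = 26.06
n ≥ 27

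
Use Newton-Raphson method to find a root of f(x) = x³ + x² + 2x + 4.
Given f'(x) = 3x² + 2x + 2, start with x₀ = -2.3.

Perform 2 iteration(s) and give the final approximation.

f(x) = x³ + x² + 2x + 4
f'(x) = 3x² + 2x + 2
x₀ = -2.3

Newton-Raphson formula: x_{n+1} = x_n - f(x_n)/f'(x_n)

Iteration 1:
  f(-2.300000) = -7.477000
  f'(-2.300000) = 13.270000
  x_1 = -2.300000 - (-7.477000)/13.270000 = -1.736549
Iteration 2:
  f(-1.736549) = -1.694234
  f'(-1.736549) = 7.573706
  x_2 = -1.736549 - (-1.694234)/7.573706 = -1.512849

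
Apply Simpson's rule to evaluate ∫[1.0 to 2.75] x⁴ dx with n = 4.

f(x) = x⁴
a = 1.0, b = 2.75, n = 4
h = (b - a)/n = 0.437500

Simpson's rule: (h/3)[f(x₀) + 4f(x₁) + 2f(x₂) + ... + f(xₙ)]

x_0 = 1.0000, f(x_0) = 1.000000, coefficient = 1
x_1 = 1.4375, f(x_1) = 4.270035, coefficient = 4
x_2 = 1.8750, f(x_2) = 12.359619, coefficient = 2
x_3 = 2.3125, f(x_3) = 28.597427, coefficient = 4
x_4 = 2.7500, f(x_4) = 57.191406, coefficient = 1

I ≈ (0.437500/3) × 214.380493 = 31.263822
Exact value: 31.255273
Error: 0.008548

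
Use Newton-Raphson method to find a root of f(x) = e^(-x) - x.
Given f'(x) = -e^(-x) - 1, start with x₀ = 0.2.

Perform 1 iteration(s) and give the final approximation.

f(x) = e^(-x) - x
f'(x) = -e^(-x) - 1
x₀ = 0.2

Newton-Raphson formula: x_{n+1} = x_n - f(x_n)/f'(x_n)

Iteration 1:
  f(0.200000) = 0.618731
  f'(0.200000) = -1.818731
  x_1 = 0.200000 - 0.618731/(-1.818731) = 0.540199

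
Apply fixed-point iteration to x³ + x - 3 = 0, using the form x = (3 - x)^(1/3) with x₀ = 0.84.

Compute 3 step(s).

Equation: x³ + x - 3 = 0
Fixed-point form: x = (3 - x)^(1/3)
x₀ = 0.84

x_1 = g(0.840000) = 1.292661
x_2 = g(1.292661) = 1.195198
x_3 = g(1.195198) = 1.217521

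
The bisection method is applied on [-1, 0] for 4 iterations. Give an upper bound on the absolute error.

Bisection error bound: |error| ≤ (b-a)/2^n
|error| ≤ (0 - (-1))/2^4 = 1/2^4
|error| ≤ 0.0625000000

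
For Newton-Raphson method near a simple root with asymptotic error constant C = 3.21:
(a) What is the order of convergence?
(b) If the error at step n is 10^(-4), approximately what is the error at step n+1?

(a) Newton-Raphson has quadratic (order 2) convergence near simple roots.
    This means |e_{n+1}| ≈ C|e_n|².

(b) With |e_n| = 10^(-4) and C = 3.21:
    |e_{n+1}| ≈ 3.21 × (10^(-4))² = 3.21 × 10^(-8)

(a) 2 (quadratic); (b) |e_{n+1}| ≈ 3.210e-08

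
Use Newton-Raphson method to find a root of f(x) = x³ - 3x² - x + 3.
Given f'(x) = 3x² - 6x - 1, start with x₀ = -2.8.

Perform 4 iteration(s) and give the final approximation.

f(x) = x³ - 3x² - x + 3
f'(x) = 3x² - 6x - 1
x₀ = -2.8

Newton-Raphson formula: x_{n+1} = x_n - f(x_n)/f'(x_n)

Iteration 1:
  f(-2.800000) = -39.672000
  f'(-2.800000) = 39.320000
  x_1 = -2.800000 - (-39.672000)/39.320000 = -1.791048
Iteration 2:
  f(-1.791048) = -10.577926
  f'(-1.791048) = 19.369844
  x_2 = -1.791048 - (-10.577926)/19.369844 = -1.244945
Iteration 3:
  f(-1.244945) = -2.334245
  f'(-1.244945) = 11.119334
  x_3 = -1.244945 - (-2.334245)/11.119334 = -1.035018
Iteration 4:
  f(-1.035018) = -0.287548
  f'(-1.035018) = 8.423899
  x_4 = -1.035018 - (-0.287548)/8.423899 = -1.000884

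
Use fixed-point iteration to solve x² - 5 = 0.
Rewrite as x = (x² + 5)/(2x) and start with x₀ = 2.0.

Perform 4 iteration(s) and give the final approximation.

Equation: x² - 5 = 0
Fixed-point form: x = (x² + 5)/(2x)
x₀ = 2.0

x_1 = g(2.000000) = 2.250000
x_2 = g(2.250000) = 2.236111
x_3 = g(2.236111) = 2.236068
x_4 = g(2.236068) = 2.236068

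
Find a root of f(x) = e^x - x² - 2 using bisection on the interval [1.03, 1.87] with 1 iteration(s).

f(x) = e^x - x² - 2
Initial interval: [1.03, 1.87]

Iteration 1:
  c_1 = (1.030000 + 1.870000)/2 = 1.450000
  f(c_1) = f(1.450000) = 0.160615
  f(a) × f(c) < 0, new interval: [1.030000, 1.450000]

After 1 iteration(s), the approximation is c_1 = 1.450000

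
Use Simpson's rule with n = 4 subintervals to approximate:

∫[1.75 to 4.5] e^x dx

f(x) = e^x
a = 1.75, b = 4.5, n = 4
h = (b - a)/n = 0.687500

Simpson's rule: (h/3)[f(x₀) + 4f(x₁) + 2f(x₂) + ... + f(xₙ)]

x_0 = 1.7500, f(x_0) = 5.754603, coefficient = 1
x_1 = 2.4375, f(x_1) = 11.444394, coefficient = 4
x_2 = 3.1250, f(x_2) = 22.759895, coefficient = 2
x_3 = 3.8125, f(x_3) = 45.263456, coefficient = 4
x_4 = 4.5000, f(x_4) = 90.017131, coefficient = 1

I ≈ (0.687500/3) × 368.122925 = 84.361504
Exact value: 84.262529
Error: 0.098975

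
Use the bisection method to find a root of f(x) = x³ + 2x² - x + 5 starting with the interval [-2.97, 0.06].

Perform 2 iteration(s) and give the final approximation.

f(x) = x³ + 2x² - x + 5
Initial interval: [-2.97, 0.06]

Iteration 1:
  c_1 = (-2.970000 + 0.060000)/2 = -1.455000
  f(c_1) = f(-1.455000) = 7.608779
  f(a) × f(c) < 0, new interval: [-2.970000, -1.455000]
Iteration 2:
  c_2 = (-2.970000 + (-1.455000))/2 = -2.212500
  f(c_2) = f(-2.212500) = 6.172279
  f(a) × f(c) < 0, new interval: [-2.970000, -2.212500]

After 2 iteration(s), the approximation is c_2 = -2.212500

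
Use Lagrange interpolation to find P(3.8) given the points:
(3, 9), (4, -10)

Lagrange interpolation formula:
P(x) = Σ yᵢ × Lᵢ(x)
where Lᵢ(x) = Π_{j≠i} (x - xⱼ)/(xᵢ - xⱼ)

L_0(3.8) = (3.8 - 4)/(3 - 4) = 0.200000
L_1(3.8) = (3.8 - 3)/(4 - 3) = 0.800000

P(3.8) = 9×L_0(3.8) + (-10)×L_1(3.8)
P(3.8) = -6.200000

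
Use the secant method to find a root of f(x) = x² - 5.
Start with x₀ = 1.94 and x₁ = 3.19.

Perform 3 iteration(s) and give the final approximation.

f(x) = x² - 5
x₀ = 1.94, x₁ = 3.19

Secant formula: x_{n+1} = x_n - f(x_n)(x_n - x_{n-1})/(f(x_n) - f(x_{n-1}))

Iteration 1:
  f(1.940000) = -1.236400
  f(3.190000) = 5.176100
  x_2 = 3.190000 - 5.176100×(3.190000 - 1.940000)/(5.176100 - (-1.236400))
       = 2.181014
Iteration 2:
  f(3.190000) = 5.176100
  f(2.181014) = -0.243179
  x_3 = 2.181014 - (-0.243179)×(2.181014 - 3.190000)/(-0.243179 - 5.176100)
       = 2.226290
Iteration 3:
  f(2.181014) = -0.243179
  f(2.226290) = -0.043633
  x_4 = 2.226290 - (-0.043633)×(2.226290 - 2.181014)/(-0.043633 - (-0.243179))
       = 2.236190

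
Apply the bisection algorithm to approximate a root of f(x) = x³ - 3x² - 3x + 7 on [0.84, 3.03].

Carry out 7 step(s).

f(x) = x³ - 3x² - 3x + 7
Initial interval: [0.84, 3.03]

Iteration 1:
  c_1 = (0.840000 + 3.030000)/2 = 1.935000
  f(c_1) = f(1.935000) = -2.792600
  f(a) × f(c) < 0, new interval: [0.840000, 1.935000]
Iteration 2:
  c_2 = (0.840000 + 1.935000)/2 = 1.387500
  f(c_2) = f(1.387500) = -0.266814
  f(a) × f(c) < 0, new interval: [0.840000, 1.387500]
Iteration 3:
  c_3 = (0.840000 + 1.387500)/2 = 1.113750
  f(c_3) = f(1.113750) = 1.318972
  f(a) × f(c) ≥ 0, new interval: [1.113750, 1.387500]
Iteration 4:
  c_4 = (1.113750 + 1.387500)/2 = 1.250625
  f(c_4) = f(1.250625) = 0.511992
  f(a) × f(c) ≥ 0, new interval: [1.250625, 1.387500]
Iteration 5:
  c_5 = (1.250625 + 1.387500)/2 = 1.319062
  f(c_5) = f(1.319062) = 0.118106
  f(a) × f(c) ≥ 0, new interval: [1.319062, 1.387500]
Iteration 6:
  c_6 = (1.319062 + 1.387500)/2 = 1.353281
  f(c_6) = f(1.353281) = -0.075595
  f(a) × f(c) < 0, new interval: [1.319062, 1.353281]
Iteration 7:
  c_7 = (1.319062 + 1.353281)/2 = 1.336172
  f(c_7) = f(1.336172) = 0.020960
  f(a) × f(c) ≥ 0, new interval: [1.336172, 1.353281]

After 7 iteration(s), the approximation is c_7 = 1.336172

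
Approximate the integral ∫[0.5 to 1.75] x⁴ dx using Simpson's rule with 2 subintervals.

f(x) = x⁴
a = 0.5, b = 1.75, n = 2
h = (b - a)/n = 0.625000

Simpson's rule: (h/3)[f(x₀) + 4f(x₁) + 2f(x₂) + ... + f(xₙ)]

x_0 = 0.5000, f(x_0) = 0.062500, coefficient = 1
x_1 = 1.1250, f(x_1) = 1.601807, coefficient = 4
x_2 = 1.7500, f(x_2) = 9.378906, coefficient = 1

I ≈ (0.625000/3) × 15.848633 = 3.301799
Exact value: 3.276367
Error: 0.025431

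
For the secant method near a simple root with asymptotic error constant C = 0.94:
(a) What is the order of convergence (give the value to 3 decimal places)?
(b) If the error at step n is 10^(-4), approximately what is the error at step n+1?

(a) Secant method has superlinear convergence with order φ = (1+√5)/2 ≈ 1.618.
    This means |e_{n+1}| ≈ C|e_n|^1.618.

(b) With |e_n| = 10^(-4) and C = 0.94:
    |e_{n+1}| ≈ 0.94 × (10^(-4))^1.618 = 0.94 × 10^(-6.47)

(a) ≈ 1.618 (golden ratio); (b) |e_{n+1}| ≈ 3.170e-07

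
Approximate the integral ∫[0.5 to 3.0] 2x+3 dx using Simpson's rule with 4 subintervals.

f(x) = 2x+3
a = 0.5, b = 3.0, n = 4
h = (b - a)/n = 0.625000

Simpson's rule: (h/3)[f(x₀) + 4f(x₁) + 2f(x₂) + ... + f(xₙ)]

x_0 = 0.5000, f(x_0) = 4.000000, coefficient = 1
x_1 = 1.1250, f(x_1) = 5.250000, coefficient = 4
x_2 = 1.7500, f(x_2) = 6.500000, coefficient = 2
x_3 = 2.3750, f(x_3) = 7.750000, coefficient = 4
x_4 = 3.0000, f(x_4) = 9.000000, coefficient = 1

I ≈ (0.625000/3) × 78.000000 = 16.250000
Exact value: 16.250000
Error: 0.000000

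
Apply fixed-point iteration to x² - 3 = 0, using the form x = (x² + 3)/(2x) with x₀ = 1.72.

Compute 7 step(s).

Equation: x² - 3 = 0
Fixed-point form: x = (x² + 3)/(2x)
x₀ = 1.72

x_1 = g(1.720000) = 1.732093
x_2 = g(1.732093) = 1.732051
x_3 = g(1.732051) = 1.732051
x_4 = g(1.732051) = 1.732051
x_5 = g(1.732051) = 1.732051
x_6 = g(1.732051) = 1.732051
x_7 = g(1.732051) = 1.732051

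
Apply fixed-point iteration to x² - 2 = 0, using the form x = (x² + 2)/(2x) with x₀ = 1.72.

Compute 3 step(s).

Equation: x² - 2 = 0
Fixed-point form: x = (x² + 2)/(2x)
x₀ = 1.72

x_1 = g(1.720000) = 1.441395
x_2 = g(1.441395) = 1.414470
x_3 = g(1.414470) = 1.414214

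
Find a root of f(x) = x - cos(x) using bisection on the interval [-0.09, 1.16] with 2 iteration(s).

f(x) = x - cos(x)
Initial interval: [-0.09, 1.16]

Iteration 1:
  c_1 = (-0.090000 + 1.160000)/2 = 0.535000
  f(c_1) = f(0.535000) = -0.325269
  f(a) × f(c) ≥ 0, new interval: [0.535000, 1.160000]
Iteration 2:
  c_2 = (0.535000 + 1.160000)/2 = 0.847500
  f(c_2) = f(0.847500) = 0.185641
  f(a) × f(c) < 0, new interval: [0.535000, 0.847500]

After 2 iteration(s), the approximation is c_2 = 0.847500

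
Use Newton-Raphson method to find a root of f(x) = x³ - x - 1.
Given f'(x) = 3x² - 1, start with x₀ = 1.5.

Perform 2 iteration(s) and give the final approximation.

f(x) = x³ - x - 1
f'(x) = 3x² - 1
x₀ = 1.5

Newton-Raphson formula: x_{n+1} = x_n - f(x_n)/f'(x_n)

Iteration 1:
  f(1.500000) = 0.875000
  f'(1.500000) = 5.750000
  x_1 = 1.500000 - 0.875000/5.750000 = 1.347826
Iteration 2:
  f(1.347826) = 0.100682
  f'(1.347826) = 4.449905
  x_2 = 1.347826 - 0.100682/4.449905 = 1.325200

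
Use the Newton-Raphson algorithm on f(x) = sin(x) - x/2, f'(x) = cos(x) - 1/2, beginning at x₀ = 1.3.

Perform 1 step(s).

f(x) = sin(x) - x/2
f'(x) = cos(x) - 1/2
x₀ = 1.3

Newton-Raphson formula: x_{n+1} = x_n - f(x_n)/f'(x_n)

Iteration 1:
  f(1.300000) = 0.313558
  f'(1.300000) = -0.232501
  x_1 = 1.300000 - 0.313558/(-0.232501) = 2.648631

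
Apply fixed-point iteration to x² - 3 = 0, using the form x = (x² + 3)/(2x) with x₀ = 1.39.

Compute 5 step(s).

Equation: x² - 3 = 0
Fixed-point form: x = (x² + 3)/(2x)
x₀ = 1.39

x_1 = g(1.390000) = 1.774137
x_2 = g(1.774137) = 1.732550
x_3 = g(1.732550) = 1.732051
x_4 = g(1.732051) = 1.732051
x_5 = g(1.732051) = 1.732051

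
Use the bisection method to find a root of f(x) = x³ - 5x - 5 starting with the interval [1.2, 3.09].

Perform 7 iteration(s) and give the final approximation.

f(x) = x³ - 5x - 5
Initial interval: [1.2, 3.09]

Iteration 1:
  c_1 = (1.200000 + 3.090000)/2 = 2.145000
  f(c_1) = f(2.145000) = -5.855801
  f(a) × f(c) ≥ 0, new interval: [2.145000, 3.090000]
Iteration 2:
  c_2 = (2.145000 + 3.090000)/2 = 2.617500
  f(c_2) = f(2.617500) = -0.154206
  f(a) × f(c) ≥ 0, new interval: [2.617500, 3.090000]
Iteration 3:
  c_3 = (2.617500 + 3.090000)/2 = 2.853750
  f(c_3) = f(2.853750) = 3.971873
  f(a) × f(c) < 0, new interval: [2.617500, 2.853750]
Iteration 4:
  c_4 = (2.617500 + 2.853750)/2 = 2.735625
  f(c_4) = f(2.735625) = 1.794319
  f(a) × f(c) < 0, new interval: [2.617500, 2.735625]
Iteration 5:
  c_5 = (2.617500 + 2.735625)/2 = 2.676562
  f(c_5) = f(2.676562) = 0.792046
  f(a) × f(c) < 0, new interval: [2.617500, 2.676562]
Iteration 6:
  c_6 = (2.617500 + 2.676562)/2 = 2.647031
  f(c_6) = f(2.647031) = 0.311995
  f(a) × f(c) < 0, new interval: [2.617500, 2.647031]
Iteration 7:
  c_7 = (2.617500 + 2.647031)/2 = 2.632266
  f(c_7) = f(2.632266) = 0.077173
  f(a) × f(c) < 0, new interval: [2.617500, 2.632266]

After 7 iteration(s), the approximation is c_7 = 2.632266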